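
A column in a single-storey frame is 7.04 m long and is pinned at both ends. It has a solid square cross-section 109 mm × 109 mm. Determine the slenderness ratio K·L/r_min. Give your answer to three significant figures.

For a square r = a/√12 = 109/√12 = 31.47 mm
L_e = K·L = 1 × 7.04 m = 7.040 m = 7040.0 mm
λ = L_e / r_min = 7040.0 / 31.47 = 224

λ ≈ 224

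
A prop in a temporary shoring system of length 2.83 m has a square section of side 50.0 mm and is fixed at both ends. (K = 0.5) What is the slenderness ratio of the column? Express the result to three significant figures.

λ ≈ 98.0

For a square r = a/√12 = 50.0/√12 = 14.43 mm
L_e = K·L = 0.5 × 2.83 m = 1.415 m = 1415.0 mm
λ = L_e / r_min = 1415.0 / 14.43 = 98.0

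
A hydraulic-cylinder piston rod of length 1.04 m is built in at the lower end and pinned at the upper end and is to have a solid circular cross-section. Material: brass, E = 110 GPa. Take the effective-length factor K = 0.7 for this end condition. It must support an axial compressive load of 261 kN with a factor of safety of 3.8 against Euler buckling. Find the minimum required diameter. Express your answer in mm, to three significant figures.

d ≈ 56.0 mm

Required P_cr = n·P = 3.8 × 261 = 991.8 kN
L_e = K·L = 0.7 × 1.04 = 0.7280 m
Required I = P_cr·L_e²/(π²E) = 9.918×10^5 × 0.7280² / (π² × 1.10×10^11) = 4.842×10^-7 m⁴
I_req = 4.842×10^5 mm⁴
Solid circle: I = πd⁴/64  ⇒  d = (64I/π)^(1/4) = (64×4.842×10^5/π)^(1/4) = 56.0 mm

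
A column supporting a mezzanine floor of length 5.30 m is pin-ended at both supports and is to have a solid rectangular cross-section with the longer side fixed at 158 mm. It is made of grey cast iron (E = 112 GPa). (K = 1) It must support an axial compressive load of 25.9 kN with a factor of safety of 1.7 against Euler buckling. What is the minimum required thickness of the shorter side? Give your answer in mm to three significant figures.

Required P_cr = n·P = 1.7 × 25.9 = 44.03 kN
L_e = K·L = 1 × 5.30 = 5.300 m
Required I = P_cr·L_e²/(π²E) = 4.403×10^4 × 5.300² / (π² × 1.12×10^11) = 1.119×10^-6 m⁴
I_req = 1.119×10^6 mm⁴
Rectangle, weak axis: I_min = h·b³/12 with h = 158 mm fixed  ⇒  b = (12I/h)^(1/3) = 44.0 mm

b ≈ 44.0 mm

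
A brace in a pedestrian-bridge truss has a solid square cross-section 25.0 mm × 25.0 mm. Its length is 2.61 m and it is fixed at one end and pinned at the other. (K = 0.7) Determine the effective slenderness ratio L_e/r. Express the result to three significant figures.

For a square r = a/√12 = 25.0/√12 = 7.217 mm
L_e = K·L = 0.7 × 2.61 m = 1.827 m = 1827.0 mm
λ = L_e / r_min = 1827.0 / 7.217 = 253

λ ≈ 253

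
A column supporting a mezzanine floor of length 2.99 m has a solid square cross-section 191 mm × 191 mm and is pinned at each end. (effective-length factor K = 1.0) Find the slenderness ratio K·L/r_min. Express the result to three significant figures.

λ ≈ 54.2

For a square r = a/√12 = 191/√12 = 55.14 mm
L_e = K·L = 1 × 2.99 m = 2.990 m = 2990.0 mm
λ = L_e / r_min = 2990.0 / 55.14 = 54.2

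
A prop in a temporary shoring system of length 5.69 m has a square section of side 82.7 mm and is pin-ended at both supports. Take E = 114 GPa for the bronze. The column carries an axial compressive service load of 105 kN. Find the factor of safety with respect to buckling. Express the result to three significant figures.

n ≈ 1.29

I = a⁴/12 = 82.7⁴/12 = 3.898×10^6 mm⁴
I = 3.898×10^6 mm⁴ = 3.898×10^-6 m⁴
Effective length L_e = K·L = 1 × 5.69 = 5.690 m
P_cr = π²EI / L_e² = π² × 114×10⁹ × 3.898×10^-6 / 5.690² = 1.355×10^5 N
Factor of safety n = P_cr / P = 135.46 / 105 = 1.29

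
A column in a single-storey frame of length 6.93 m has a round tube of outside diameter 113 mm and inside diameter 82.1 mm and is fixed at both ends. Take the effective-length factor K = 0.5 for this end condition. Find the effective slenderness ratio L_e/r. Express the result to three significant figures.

d_o = 113 mm, d_i = 82.1 mm
I = π(d_o⁴ − d_i⁴)/64 = π(113⁴ − 82.10⁴)/64 = 5.773×10^6 mm⁴
A = 4.735×10^3 mm²;  r_min = √(I/A) = √(5.773×10^6/4.735×10^3) = 34.92 mm
L_e = K·L = 0.5 × 6.93 m = 3.465 m = 3465.0 mm
λ = L_e / r_min = 3465.0 / 34.92 = 99.2

λ ≈ 99.2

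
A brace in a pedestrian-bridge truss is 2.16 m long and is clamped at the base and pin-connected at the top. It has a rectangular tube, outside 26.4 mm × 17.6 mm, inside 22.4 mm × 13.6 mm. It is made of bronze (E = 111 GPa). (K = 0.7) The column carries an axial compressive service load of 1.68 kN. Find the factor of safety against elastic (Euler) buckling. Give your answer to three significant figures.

Weak-axis I_min = (h_o·b_o³ − h_i·b_i³)/12 with b_o = 17.6, b_i = 13.60 mm (shorter outer/inner sides).
I_min = (26.4×17.6³ − 22.40×13.60³)/12 = 7.298×10^3 mm⁴
I = 7.298×10^3 mm⁴ = 7.298×10^-9 m⁴
Effective length L_e = K·L = 0.7 × 2.16 = 1.512 m
P_cr = π²EI / L_e² = π² × 111×10⁹ × 7.298×10^-9 / 1.512² = 3.497×10^3 N
Factor of safety n = P_cr / P = 3.4974 / 1.68 = 2.08

n ≈ 2.08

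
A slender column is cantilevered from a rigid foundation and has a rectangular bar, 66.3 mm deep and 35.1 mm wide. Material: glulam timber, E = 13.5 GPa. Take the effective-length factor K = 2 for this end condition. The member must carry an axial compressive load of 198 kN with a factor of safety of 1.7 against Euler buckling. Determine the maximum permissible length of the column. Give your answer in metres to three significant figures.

L_max ≈ 0.154 m

Buckling occurs about the weak axis: I_min = h·b³/12 with b = 35.1 mm (the shorter side).
I_min = 66.3×35.1³/12 = 2.389×10^5 mm⁴
I = 2.389×10^-7 m⁴
Required critical load P_cr = n·P = 1.7 × 198 = 336.6 kN = 3.366×10^5 N
From P_cr = π²EI/(K·L)²:  L = (1/K)·√(π²EI/P_cr) = (1/2)·√(π²×1.35×10^10×2.389×10^-7/3.366×10^5)
L = 0.154 m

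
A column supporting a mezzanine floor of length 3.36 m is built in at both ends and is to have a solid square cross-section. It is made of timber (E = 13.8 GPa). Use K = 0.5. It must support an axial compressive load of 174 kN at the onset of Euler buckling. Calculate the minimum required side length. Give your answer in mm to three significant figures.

L_e = K·L = 0.5 × 3.36 = 1.680 m
Required I = P_cr·L_e²/(π²E) = 1.740×10^5 × 1.680² / (π² × 1.38×10^10) = 3.606×10^-6 m⁴
I_req = 3.606×10^6 mm⁴
Solid square: I = a⁴/12  ⇒  a = (12I)^(1/4) = (12×3.606×10^6)^(1/4) = 81.1 mm

a ≈ 81.1 mm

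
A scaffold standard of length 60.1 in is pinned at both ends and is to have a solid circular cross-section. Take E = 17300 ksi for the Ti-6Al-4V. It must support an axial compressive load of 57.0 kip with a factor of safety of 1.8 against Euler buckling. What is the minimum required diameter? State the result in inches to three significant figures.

Required P_cr = n·P = 1.8 × 57.0 = 102.6 kip
L_e = K·L = 1 × 60.1 = 60.10 in
Required I = P_cr·L_e²/(π²E) = 1.026×10^5 × 60.10² / (π² × 1.73×10^7) = 2.170 in⁴
Solid circle: I = πd⁴/64  ⇒  d = (64I/π)^(1/4) = (64×2.170/π)^(1/4) = 2.58 in

d ≈ 2.58 in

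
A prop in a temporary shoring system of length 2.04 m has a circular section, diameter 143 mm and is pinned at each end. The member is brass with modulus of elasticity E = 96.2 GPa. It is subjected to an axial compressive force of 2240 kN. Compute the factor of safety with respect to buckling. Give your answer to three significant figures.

n ≈ 2.09

I = πd⁴/64 = π×143⁴/64 = 2.053×10^7 mm⁴
I = 2.053×10^7 mm⁴ = 2.053×10^-5 m⁴
Effective length L_e = K·L = 1 × 2.04 = 2.040 m
P_cr = π²EI / L_e² = π² × 96.2×10⁹ × 2.053×10^-5 / 2.040² = 4.683×10^6 N
Factor of safety n = P_cr / P = 4683.0 / 2240 = 2.09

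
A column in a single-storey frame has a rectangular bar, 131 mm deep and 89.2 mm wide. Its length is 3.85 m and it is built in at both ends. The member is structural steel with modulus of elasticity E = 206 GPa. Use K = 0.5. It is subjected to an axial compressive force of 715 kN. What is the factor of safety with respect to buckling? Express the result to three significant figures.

n ≈ 5.95

Buckling occurs about the weak axis: I_min = h·b³/12 with b = 89.2 mm (the shorter side).
I_min = 131×89.2³/12 = 7.748×10^6 mm⁴
I = 7.748×10^6 mm⁴ = 7.748×10^-6 m⁴
Effective length L_e = K·L = 0.5 × 3.85 = 1.925 m
P_cr = π²EI / L_e² = π² × 206×10⁹ × 7.748×10^-6 / 1.925² = 4.251×10^6 N
Factor of safety n = P_cr / P = 4251.0 / 715 = 5.95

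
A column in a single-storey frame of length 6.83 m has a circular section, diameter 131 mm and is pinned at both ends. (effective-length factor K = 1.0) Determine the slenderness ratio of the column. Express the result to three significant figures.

λ ≈ 209

For a solid circle r = d/4 = 131/4 = 32.75 mm
L_e = K·L = 1 × 6.83 m = 6.830 m = 6830.0 mm
λ = L_e / r_min = 6830.0 / 32.75 = 209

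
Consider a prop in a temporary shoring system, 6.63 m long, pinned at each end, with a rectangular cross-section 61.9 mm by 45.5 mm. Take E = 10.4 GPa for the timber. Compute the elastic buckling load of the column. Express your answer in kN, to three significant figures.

P_cr ≈ 1.13 kN

Buckling occurs about the weak axis: I_min = h·b³/12 with b = 45.5 mm (the shorter side).
I_min = 61.9×45.5³/12 = 4.859×10^5 mm⁴
I = 4.859×10^5 mm⁴ = 4.859×10^-7 m⁴
Effective length L_e = K·L = 1 × 6.63 = 6.630 m
P_cr = π²EI / L_e² = π² × 10.4×10⁹ × 4.859×10^-7 / 6.630² = 1.135×10^3 N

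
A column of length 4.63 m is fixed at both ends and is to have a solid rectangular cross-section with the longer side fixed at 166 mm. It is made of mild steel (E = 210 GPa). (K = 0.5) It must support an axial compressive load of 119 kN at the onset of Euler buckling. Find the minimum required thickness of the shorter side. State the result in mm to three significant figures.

L_e = K·L = 0.5 × 4.63 = 2.315 m
Required I = P_cr·L_e²/(π²E) = 1.190×10^5 × 2.315² / (π² × 2.10×10^11) = 3.077×10^-7 m⁴
I_req = 3.077×10^5 mm⁴
Rectangle, weak axis: I_min = h·b³/12 with h = 166 mm fixed  ⇒  b = (12I/h)^(1/3) = 28.1 mm

b ≈ 28.1 mm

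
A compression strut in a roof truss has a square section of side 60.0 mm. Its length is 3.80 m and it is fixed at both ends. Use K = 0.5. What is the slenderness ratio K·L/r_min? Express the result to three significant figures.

λ ≈ 110

For a square r = a/√12 = 60.0/√12 = 17.32 mm
L_e = K·L = 0.5 × 3.80 m = 1.900 m = 1900.0 mm
λ = L_e / r_min = 1900.0 / 17.32 = 110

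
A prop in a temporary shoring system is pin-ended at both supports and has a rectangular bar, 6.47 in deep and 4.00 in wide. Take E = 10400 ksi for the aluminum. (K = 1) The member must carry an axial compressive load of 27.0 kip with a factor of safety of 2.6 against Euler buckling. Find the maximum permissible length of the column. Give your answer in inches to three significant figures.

L_max ≈ 225 in

Buckling occurs about the weak axis: I_min = h·b³/12 with b = 4.00 in (the shorter side).
I_min = 6.47×4.00³/12 = 34.51 in⁴
Required critical load P_cr = n·P = 2.6 × 27.0 = 70.20 kip = 7.020×10^4 lb
From P_cr = π²EI/(K·L)²:  L = (1/K)·√(π²EI/P_cr) = (1/1)·√(π²×1.04×10^7×34.51/7.020×10^4)
L = 225 in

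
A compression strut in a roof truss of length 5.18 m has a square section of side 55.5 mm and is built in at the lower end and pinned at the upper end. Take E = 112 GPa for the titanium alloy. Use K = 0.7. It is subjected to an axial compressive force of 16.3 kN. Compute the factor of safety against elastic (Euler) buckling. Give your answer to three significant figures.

I = a⁴/12 = 55.5⁴/12 = 7.907×10^5 mm⁴
I = 7.907×10^5 mm⁴ = 7.907×10^-7 m⁴
Effective length L_e = K·L = 0.7 × 5.18 = 3.626 m
P_cr = π²EI / L_e² = π² × 112×10⁹ × 7.907×10^-7 / 3.626² = 6.647×10^4 N
Factor of safety n = P_cr / P = 66.474 / 16.3 = 4.08

n ≈ 4.08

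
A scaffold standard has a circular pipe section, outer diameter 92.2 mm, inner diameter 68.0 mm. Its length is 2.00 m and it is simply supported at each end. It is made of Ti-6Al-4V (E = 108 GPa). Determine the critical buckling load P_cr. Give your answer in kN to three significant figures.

d_o = 92.2 mm, d_i = 68.0 mm
I = π(d_o⁴ − d_i⁴)/64 = π(92.2⁴ − 68.00⁴)/64 = 2.498×10^6 mm⁴
I = 2.498×10^6 mm⁴ = 2.498×10^-6 m⁴
Effective length L_e = K·L = 1 × 2.00 = 2.000 m
P_cr = π²EI / L_e² = π² × 108×10⁹ × 2.498×10^-6 / 2.000² = 6.656×10^5 N

P_cr ≈ 666 kN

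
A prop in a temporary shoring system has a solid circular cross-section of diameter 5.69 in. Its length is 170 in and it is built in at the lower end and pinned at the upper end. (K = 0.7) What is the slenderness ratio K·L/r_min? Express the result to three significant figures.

λ ≈ 83.7

For a solid circle r = d/4 = 5.69/4 = 1.422 in
L_e = K·L = 0.7 × 170 = 119.0 in
λ = L_e / r_min = 119.00 / 1.422 = 83.7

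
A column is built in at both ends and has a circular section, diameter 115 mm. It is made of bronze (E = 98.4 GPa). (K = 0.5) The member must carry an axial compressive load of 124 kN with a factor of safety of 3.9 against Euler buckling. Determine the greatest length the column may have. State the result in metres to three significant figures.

L_max ≈ 8.30 m

I = πd⁴/64 = π×115⁴/64 = 8.585×10^6 mm⁴
I = 8.585×10^-6 m⁴
Required critical load P_cr = n·P = 3.9 × 124 = 483.6 kN = 4.836×10^5 N
From P_cr = π²EI/(K·L)²:  L = (1/K)·√(π²EI/P_cr) = (1/0.5)·√(π²×9.84×10^10×8.585×10^-6/4.836×10^5)
L = 8.30 m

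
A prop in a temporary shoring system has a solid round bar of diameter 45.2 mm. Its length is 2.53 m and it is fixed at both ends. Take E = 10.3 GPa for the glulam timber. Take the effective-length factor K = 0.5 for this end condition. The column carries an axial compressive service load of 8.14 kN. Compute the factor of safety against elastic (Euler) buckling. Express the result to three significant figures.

I = πd⁴/64 = π×45.2⁴/64 = 2.049×10^5 mm⁴
I = 2.049×10^5 mm⁴ = 2.049×10^-7 m⁴
Effective length L_e = K·L = 0.5 × 2.53 = 1.265 m
P_cr = π²EI / L_e² = π² × 10.3×10⁹ × 2.049×10^-7 / 1.265² = 1.302×10^4 N
Factor of safety n = P_cr / P = 13.016 / 8.14 = 1.60

n ≈ 1.60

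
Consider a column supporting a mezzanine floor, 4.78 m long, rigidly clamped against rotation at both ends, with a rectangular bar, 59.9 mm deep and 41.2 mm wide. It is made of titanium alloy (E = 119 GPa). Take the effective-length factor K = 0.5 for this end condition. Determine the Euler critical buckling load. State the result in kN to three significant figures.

Buckling occurs about the weak axis: I_min = h·b³/12 with b = 41.2 mm (the shorter side).
I_min = 59.9×41.2³/12 = 3.491×10^5 mm⁴
I = 3.491×10^5 mm⁴ = 3.491×10^-7 m⁴
Effective length L_e = K·L = 0.5 × 4.78 = 2.390 m
P_cr = π²EI / L_e² = π² × 119×10⁹ × 3.491×10^-7 / 2.390² = 7.178×10^4 N

P_cr ≈ 71.8 kN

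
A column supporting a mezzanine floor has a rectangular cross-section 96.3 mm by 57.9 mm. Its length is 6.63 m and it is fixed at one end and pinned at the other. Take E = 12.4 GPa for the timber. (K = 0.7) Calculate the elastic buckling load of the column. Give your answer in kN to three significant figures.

P_cr ≈ 8.85 kN

Buckling occurs about the weak axis: I_min = h·b³/12 with b = 57.9 mm (the shorter side).
I_min = 96.3×57.9³/12 = 1.558×10^6 mm⁴
I = 1.558×10^6 mm⁴ = 1.558×10^-6 m⁴
Effective length L_e = K·L = 0.7 × 6.63 = 4.641 m
P_cr = π²EI / L_e² = π² × 12.4×10⁹ × 1.558×10^-6 / 4.641² = 8.851×10^3 N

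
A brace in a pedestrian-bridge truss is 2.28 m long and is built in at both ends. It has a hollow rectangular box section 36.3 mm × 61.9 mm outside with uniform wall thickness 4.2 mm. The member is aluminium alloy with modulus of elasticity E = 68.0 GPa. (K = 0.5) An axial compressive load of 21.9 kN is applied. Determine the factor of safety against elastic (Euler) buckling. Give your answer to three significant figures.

n ≈ 3.53

Inner dimensions: h_i = 61.9 − 2×4.2 = 53.50 mm, b_i = 36.3 − 2×4.2 = 27.90 mm
Weak-axis I_min = (h_o·b_o³ − h_i·b_i³)/12 with b_o = 36.3, b_i = 27.90 mm (shorter outer/inner sides).
I_min = (61.9×36.3³ − 53.50×27.90³)/12 = 1.499×10^5 mm⁴
I = 1.499×10^5 mm⁴ = 1.499×10^-7 m⁴
Effective length L_e = K·L = 0.5 × 2.28 = 1.140 m
P_cr = π²EI / L_e² = π² × 68.0×10⁹ × 1.499×10^-7 / 1.140² = 7.742×10^4 N
Factor of safety n = P_cr / P = 77.416 / 21.9 = 3.53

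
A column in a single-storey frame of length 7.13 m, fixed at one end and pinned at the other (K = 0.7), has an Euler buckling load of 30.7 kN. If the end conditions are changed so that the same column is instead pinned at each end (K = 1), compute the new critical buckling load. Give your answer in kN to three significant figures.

P_cr ≈ 15.0 kN

P_cr ∝ 1/K², so P_cr,new = P_cr,old × (K_old/K_new)² = 30.7 × (0.7/1)²
= 30.7 × 0.4900 = 15.0 kN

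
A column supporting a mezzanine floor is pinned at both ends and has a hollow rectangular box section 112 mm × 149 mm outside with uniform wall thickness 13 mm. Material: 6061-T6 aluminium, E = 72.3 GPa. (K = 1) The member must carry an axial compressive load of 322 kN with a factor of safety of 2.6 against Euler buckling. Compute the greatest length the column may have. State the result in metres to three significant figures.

L_max ≈ 3.05 m

Inner dimensions: h_i = 149 − 2×13 = 123.0 mm, b_i = 112 − 2×13 = 86.00 mm
Weak-axis I_min = (h_o·b_o³ − h_i·b_i³)/12 with b_o = 112, b_i = 86.00 mm (shorter outer/inner sides).
I_min = (149×112³ − 123.0×86.00³)/12 = 1.092×10^7 mm⁴
I = 1.092×10^-5 m⁴
Required critical load P_cr = n·P = 2.6 × 322 = 837.2 kN = 8.372×10^5 N
From P_cr = π²EI/(K·L)²:  L = (1/K)·√(π²EI/P_cr) = (1/1)·√(π²×7.23×10^10×1.092×10^-5/8.372×10^5)
L = 3.05 m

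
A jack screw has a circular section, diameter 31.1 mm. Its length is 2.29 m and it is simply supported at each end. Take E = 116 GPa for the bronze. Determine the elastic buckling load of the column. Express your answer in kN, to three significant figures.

P_cr ≈ 10.0 kN

I = πd⁴/64 = π×31.1⁴/64 = 4.592×10^4 mm⁴
I = 4.592×10^4 mm⁴ = 4.592×10^-8 m⁴
Effective length L_e = K·L = 1 × 2.29 = 2.290 m
P_cr = π²EI / L_e² = π² × 116×10⁹ × 4.592×10^-8 / 2.290² = 1.003×10^4 N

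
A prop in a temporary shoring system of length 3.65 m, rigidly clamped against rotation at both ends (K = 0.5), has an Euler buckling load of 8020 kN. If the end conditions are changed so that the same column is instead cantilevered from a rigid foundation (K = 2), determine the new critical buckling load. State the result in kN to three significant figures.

P_cr ≈ 501 kN

P_cr ∝ 1/K², so P_cr,new = P_cr,old × (K_old/K_new)² = 8020 × (0.5/2)²
= 8020 × 0.06250 = 501 kN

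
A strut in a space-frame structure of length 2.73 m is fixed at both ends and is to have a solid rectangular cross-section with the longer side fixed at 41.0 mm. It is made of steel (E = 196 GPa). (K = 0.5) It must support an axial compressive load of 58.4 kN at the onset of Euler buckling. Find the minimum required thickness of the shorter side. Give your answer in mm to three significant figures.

b ≈ 25.4 mm

L_e = K·L = 0.5 × 2.73 = 1.365 m
Required I = P_cr·L_e²/(π²E) = 5.840×10^4 × 1.365² / (π² × 1.96×10^11) = 5.625×10^-8 m⁴
I_req = 5.625×10^4 mm⁴
Rectangle, weak axis: I_min = h·b³/12 with h = 41.0 mm fixed  ⇒  b = (12I/h)^(1/3) = 25.4 mm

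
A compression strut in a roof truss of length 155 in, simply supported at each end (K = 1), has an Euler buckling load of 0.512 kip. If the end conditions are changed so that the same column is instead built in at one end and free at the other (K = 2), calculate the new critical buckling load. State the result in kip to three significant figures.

P_cr ∝ 1/K², so P_cr,new = P_cr,old × (K_old/K_new)² = 0.512 × (1/2)²
= 0.512 × 0.2500 = 0.128 kip

P_cr ≈ 0.128 kip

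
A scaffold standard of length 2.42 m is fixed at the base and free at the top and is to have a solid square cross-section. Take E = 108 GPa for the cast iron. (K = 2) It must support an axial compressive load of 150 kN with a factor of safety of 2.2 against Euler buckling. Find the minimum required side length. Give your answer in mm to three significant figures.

a ≈ 96.6 mm

Required P_cr = n·P = 2.2 × 150 = 330.0 kN
L_e = K·L = 2 × 2.42 = 4.840 m
Required I = P_cr·L_e²/(π²E) = 3.300×10^5 × 4.840² / (π² × 1.08×10^11) = 7.252×10^-6 m⁴
I_req = 7.252×10^6 mm⁴
Solid square: I = a⁴/12  ⇒  a = (12I)^(1/4) = (12×7.252×10^6)^(1/4) = 96.6 mm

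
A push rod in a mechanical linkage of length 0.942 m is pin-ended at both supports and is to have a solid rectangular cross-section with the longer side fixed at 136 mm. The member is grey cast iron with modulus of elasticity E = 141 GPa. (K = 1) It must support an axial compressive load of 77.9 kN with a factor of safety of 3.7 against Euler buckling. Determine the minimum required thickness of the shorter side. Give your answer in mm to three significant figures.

Required P_cr = n·P = 3.7 × 77.9 = 288.2 kN
L_e = K·L = 1 × 0.942 = 0.9420 m
Required I = P_cr·L_e²/(π²E) = 2.882×10^5 × 0.9420² / (π² × 1.41×10^11) = 1.838×10^-7 m⁴
I_req = 1.838×10^5 mm⁴
Rectangle, weak axis: I_min = h·b³/12 with h = 136 mm fixed  ⇒  b = (12I/h)^(1/3) = 25.3 mm

b ≈ 25.3 mm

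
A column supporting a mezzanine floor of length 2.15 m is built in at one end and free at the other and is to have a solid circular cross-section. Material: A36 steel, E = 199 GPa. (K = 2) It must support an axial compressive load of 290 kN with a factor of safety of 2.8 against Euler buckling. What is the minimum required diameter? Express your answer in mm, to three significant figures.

Required P_cr = n·P = 2.8 × 290 = 812.0 kN
L_e = K·L = 2 × 2.15 = 4.300 m
Required I = P_cr·L_e²/(π²E) = 8.120×10^5 × 4.300² / (π² × 1.99×10^11) = 7.644×10^-6 m⁴
I_req = 7.644×10^6 mm⁴
Solid circle: I = πd⁴/64  ⇒  d = (64I/π)^(1/4) = (64×7.644×10^6/π)^(1/4) = 112 mm

d ≈ 112 mm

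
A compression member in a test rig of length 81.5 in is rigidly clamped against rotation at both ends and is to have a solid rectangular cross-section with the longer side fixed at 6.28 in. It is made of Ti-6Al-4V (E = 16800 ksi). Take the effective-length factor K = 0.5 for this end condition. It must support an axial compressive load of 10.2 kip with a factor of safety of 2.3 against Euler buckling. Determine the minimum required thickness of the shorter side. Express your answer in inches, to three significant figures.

b ≈ 0.766 in

Required P_cr = n·P = 2.3 × 10.2 = 23.46 kip
L_e = K·L = 0.5 × 81.5 = 40.75 in
Required I = P_cr·L_e²/(π²E) = 2.346×10^4 × 40.75² / (π² × 1.68×10^7) = 0.2349 in⁴
Rectangle, weak axis: I_min = h·b³/12 with h = 6.28 in fixed  ⇒  b = (12I/h)^(1/3) = 0.766 in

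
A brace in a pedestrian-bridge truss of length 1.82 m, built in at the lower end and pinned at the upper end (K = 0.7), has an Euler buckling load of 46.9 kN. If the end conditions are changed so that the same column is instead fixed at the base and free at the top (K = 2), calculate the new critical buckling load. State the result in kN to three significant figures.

P_cr ≈ 5.75 kN

P_cr ∝ 1/K², so P_cr,new = P_cr,old × (K_old/K_new)² = 46.9 × (0.7/2)²
= 46.9 × 0.1225 = 5.75 kN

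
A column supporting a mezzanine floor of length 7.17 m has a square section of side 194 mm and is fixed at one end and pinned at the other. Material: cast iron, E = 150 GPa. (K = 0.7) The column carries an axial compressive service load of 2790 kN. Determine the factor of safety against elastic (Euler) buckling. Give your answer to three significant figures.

I = a⁴/12 = 194⁴/12 = 1.180×10^8 mm⁴
I = 1.180×10^8 mm⁴ = 1.180×10^-4 m⁴
Effective length L_e = K·L = 0.7 × 7.17 = 5.019 m
P_cr = π²EI / L_e² = π² × 150×10⁹ × 1.180×10^-4 / 5.019² = 6.937×10^6 N
Factor of safety n = P_cr / P = 6937.2 / 2790 = 2.49

n ≈ 2.49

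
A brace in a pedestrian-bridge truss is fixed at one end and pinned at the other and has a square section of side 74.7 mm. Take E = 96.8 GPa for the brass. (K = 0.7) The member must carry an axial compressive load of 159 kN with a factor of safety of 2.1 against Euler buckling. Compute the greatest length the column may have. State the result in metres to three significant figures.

L_max ≈ 3.89 m

I = a⁴/12 = 74.7⁴/12 = 2.595×10^6 mm⁴
I = 2.595×10^-6 m⁴
Required critical load P_cr = n·P = 2.1 × 159 = 333.9 kN = 3.339×10^5 N
From P_cr = π²EI/(K·L)²:  L = (1/K)·√(π²EI/P_cr) = (1/0.7)·√(π²×9.68×10^10×2.595×10^-6/3.339×10^5)
L = 3.89 m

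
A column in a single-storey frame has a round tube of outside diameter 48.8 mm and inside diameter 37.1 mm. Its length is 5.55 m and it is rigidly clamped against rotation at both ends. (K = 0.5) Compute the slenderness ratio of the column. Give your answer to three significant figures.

d_o = 48.8 mm, d_i = 37.1 mm
I = π(d_o⁴ − d_i⁴)/64 = π(48.8⁴ − 37.10⁴)/64 = 1.854×10^5 mm⁴
A = 789.3 mm²;  r_min = √(I/A) = √(1.854×10^5/789.3) = 15.33 mm
L_e = K·L = 0.5 × 5.55 m = 2.775 m = 2775.0 mm
λ = L_e / r_min = 2775.0 / 15.33 = 181

λ ≈ 181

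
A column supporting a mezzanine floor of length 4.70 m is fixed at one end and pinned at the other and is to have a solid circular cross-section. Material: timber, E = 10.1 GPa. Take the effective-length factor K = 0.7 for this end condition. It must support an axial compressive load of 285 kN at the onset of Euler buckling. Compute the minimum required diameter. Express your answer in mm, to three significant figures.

L_e = K·L = 0.7 × 4.70 = 3.290 m
Required I = P_cr·L_e²/(π²E) = 2.850×10^5 × 3.290² / (π² × 1.01×10^10) = 3.095×10^-5 m⁴
I_req = 3.095×10^7 mm⁴
Solid circle: I = πd⁴/64  ⇒  d = (64I/π)^(1/4) = (64×3.095×10^7/π)^(1/4) = 158 mm

d ≈ 158 mm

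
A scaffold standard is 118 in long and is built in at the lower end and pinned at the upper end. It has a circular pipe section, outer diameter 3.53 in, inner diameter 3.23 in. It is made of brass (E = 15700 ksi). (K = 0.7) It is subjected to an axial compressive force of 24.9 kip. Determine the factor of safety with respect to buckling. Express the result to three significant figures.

d_o = 3.53 in, d_i = 3.23 in
I = π(d_o⁴ − d_i⁴)/64 = π(3.53⁴ − 3.230⁴)/64 = 2.279 in⁴
Effective length L_e = K·L = 0.7 × 118 = 82.60 in
P_cr = π²EI / L_e² = π² × 15700×10³ × 2.279 / 82.60² = 5.176×10^4 lb
Factor of safety n = P_cr / P = 51.760 / 24.9 = 2.08

n ≈ 2.08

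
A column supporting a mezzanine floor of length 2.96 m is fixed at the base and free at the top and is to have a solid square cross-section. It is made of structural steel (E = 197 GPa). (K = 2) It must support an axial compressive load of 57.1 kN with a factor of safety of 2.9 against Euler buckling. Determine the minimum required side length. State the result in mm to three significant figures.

Required P_cr = n·P = 2.9 × 57.1 = 165.6 kN
L_e = K·L = 2 × 2.96 = 5.920 m
Required I = P_cr·L_e²/(π²E) = 1.656×10^5 × 5.920² / (π² × 1.97×10^11) = 2.985×10^-6 m⁴
I_req = 2.985×10^6 mm⁴
Solid square: I = a⁴/12  ⇒  a = (12I)^(1/4) = (12×2.985×10^6)^(1/4) = 77.4 mm

a ≈ 77.4 mm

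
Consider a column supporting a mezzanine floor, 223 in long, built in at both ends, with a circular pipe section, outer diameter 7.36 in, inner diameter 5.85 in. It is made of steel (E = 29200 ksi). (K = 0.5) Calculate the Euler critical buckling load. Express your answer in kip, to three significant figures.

P_cr ≈ 2010 kip

d_o = 7.36 in, d_i = 5.85 in
I = π(d_o⁴ − d_i⁴)/64 = π(7.36⁴ − 5.850⁴)/64 = 86.55 in⁴
Effective length L_e = K·L = 0.5 × 223 = 111.5 in
P_cr = π²EI / L_e² = π² × 29200×10³ × 86.55 / 111.5² = 2.006×10^6 lb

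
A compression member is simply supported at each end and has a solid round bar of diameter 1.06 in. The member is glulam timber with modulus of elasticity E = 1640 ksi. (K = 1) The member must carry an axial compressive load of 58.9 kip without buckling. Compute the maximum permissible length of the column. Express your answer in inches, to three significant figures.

I = πd⁴/64 = π×1.06⁴/64 = 6.197×10^-2 in⁴
At the buckling limit P_cr = P = 5.890×10^4 lb
From P_cr = π²EI/(K·L)²:  L = (1/K)·√(π²EI/P_cr) = (1/1)·√(π²×1.64×10^6×6.197×10^-2/5.890×10^4)
L = 4.13 in

L_max ≈ 4.13 in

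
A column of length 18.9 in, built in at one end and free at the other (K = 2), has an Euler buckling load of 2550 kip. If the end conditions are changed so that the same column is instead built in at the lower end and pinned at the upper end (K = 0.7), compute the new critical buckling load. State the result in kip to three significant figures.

P_cr ∝ 1/K², so P_cr,new = P_cr,old × (K_old/K_new)² = 2550 × (2/0.7)²
= 2550 × 8.163 = 20800 kip

P_cr ≈ 20800 kip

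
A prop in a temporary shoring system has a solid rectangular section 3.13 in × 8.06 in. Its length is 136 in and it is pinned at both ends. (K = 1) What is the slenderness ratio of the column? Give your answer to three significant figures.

For a rectangle r_min = b/√12 = 3.13/√12 = 0.9036 in
L_e = K·L = 1 × 136 = 136.0 in
λ = L_e / r_min = 136.00 / 0.9036 = 151

λ ≈ 151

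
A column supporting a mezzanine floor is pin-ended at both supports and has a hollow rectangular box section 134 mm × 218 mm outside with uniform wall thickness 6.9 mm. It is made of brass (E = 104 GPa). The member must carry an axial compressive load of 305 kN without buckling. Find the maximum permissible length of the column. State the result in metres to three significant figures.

Inner dimensions: h_i = 218 − 2×6.9 = 204.2 mm, b_i = 134 − 2×6.9 = 120.2 mm
Weak-axis I_min = (h_o·b_o³ − h_i·b_i³)/12 with b_o = 134, b_i = 120.2 mm (shorter outer/inner sides).
I_min = (218×134³ − 204.2×120.2³)/12 = 1.416×10^7 mm⁴
I = 1.416×10^-5 m⁴
At the buckling limit P_cr = P = 3.050×10^5 N
From P_cr = π²EI/(K·L)²:  L = (1/K)·√(π²EI/P_cr) = (1/1)·√(π²×1.04×10^11×1.416×10^-5/3.050×10^5)
L = 6.90 m

L_max ≈ 6.90 m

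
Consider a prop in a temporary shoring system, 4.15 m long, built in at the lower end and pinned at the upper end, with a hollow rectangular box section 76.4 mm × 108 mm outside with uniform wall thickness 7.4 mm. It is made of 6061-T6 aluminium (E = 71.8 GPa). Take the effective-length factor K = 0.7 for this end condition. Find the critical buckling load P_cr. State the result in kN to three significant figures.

P_cr ≈ 185 kN

Inner dimensions: h_i = 108 − 2×7.4 = 93.20 mm, b_i = 76.4 − 2×7.4 = 61.60 mm
Weak-axis I_min = (h_o·b_o³ − h_i·b_i³)/12 with b_o = 76.4, b_i = 61.60 mm (shorter outer/inner sides).
I_min = (108×76.4³ − 93.20×61.60³)/12 = 2.198×10^6 mm⁴
I = 2.198×10^6 mm⁴ = 2.198×10^-6 m⁴
Effective length L_e = K·L = 0.7 × 4.15 = 2.905 m
P_cr = π²EI / L_e² = π² × 71.8×10⁹ × 2.198×10^-6 / 2.905² = 1.846×10^5 N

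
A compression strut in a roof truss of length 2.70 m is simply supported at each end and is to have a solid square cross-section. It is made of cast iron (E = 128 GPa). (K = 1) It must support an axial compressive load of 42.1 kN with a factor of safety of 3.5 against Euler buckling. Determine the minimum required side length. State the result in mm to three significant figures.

Required P_cr = n·P = 3.5 × 42.1 = 147.4 kN
L_e = K·L = 1 × 2.70 = 2.700 m
Required I = P_cr·L_e²/(π²E) = 1.474×10^5 × 2.700² / (π² × 1.28×10^11) = 8.503×10^-7 m⁴
I_req = 8.503×10^5 mm⁴
Solid square: I = a⁴/12  ⇒  a = (12I)^(1/4) = (12×8.503×10^5)^(1/4) = 56.5 mm

a ≈ 56.5 mm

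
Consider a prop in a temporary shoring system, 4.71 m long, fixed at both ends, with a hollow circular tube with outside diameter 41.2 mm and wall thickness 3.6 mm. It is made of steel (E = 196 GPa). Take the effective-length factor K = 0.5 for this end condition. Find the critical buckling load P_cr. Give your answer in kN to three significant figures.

Inner diameter d_i = 41.2 − 2×3.6 = 34.00 mm
I = π(d_o⁴ − d_i⁴)/64 = π(41.2⁴ − 34.00⁴)/64 = 7.584×10^4 mm⁴
I = 7.584×10^4 mm⁴ = 7.584×10^-8 m⁴
Effective length L_e = K·L = 0.5 × 4.71 = 2.355 m
P_cr = π²EI / L_e² = π² × 196×10⁹ × 7.584×10^-8 / 2.355² = 2.645×10^4 N

P_cr ≈ 26.5 kN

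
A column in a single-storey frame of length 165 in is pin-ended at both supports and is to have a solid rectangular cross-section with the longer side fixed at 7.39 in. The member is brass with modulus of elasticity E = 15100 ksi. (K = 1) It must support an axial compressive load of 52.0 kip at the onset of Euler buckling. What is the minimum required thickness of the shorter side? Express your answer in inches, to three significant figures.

b ≈ 2.49 in

L_e = K·L = 1 × 165 = 165.0 in
Required I = P_cr·L_e²/(π²E) = 5.200×10^4 × 165.0² / (π² × 1.51×10^7) = 9.499 in⁴
Rectangle, weak axis: I_min = h·b³/12 with h = 7.39 in fixed  ⇒  b = (12I/h)^(1/3) = 2.49 in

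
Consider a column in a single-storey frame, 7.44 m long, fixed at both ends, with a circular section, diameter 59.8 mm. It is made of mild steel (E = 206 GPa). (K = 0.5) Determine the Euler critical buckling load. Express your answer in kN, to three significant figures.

I = πd⁴/64 = π×59.8⁴/64 = 6.277×10^5 mm⁴
I = 6.277×10^5 mm⁴ = 6.277×10^-7 m⁴
Effective length L_e = K·L = 0.5 × 7.44 = 3.720 m
P_cr = π²EI / L_e² = π² × 206×10⁹ × 6.277×10^-7 / 3.720² = 9.223×10^4 N

P_cr ≈ 92.2 kN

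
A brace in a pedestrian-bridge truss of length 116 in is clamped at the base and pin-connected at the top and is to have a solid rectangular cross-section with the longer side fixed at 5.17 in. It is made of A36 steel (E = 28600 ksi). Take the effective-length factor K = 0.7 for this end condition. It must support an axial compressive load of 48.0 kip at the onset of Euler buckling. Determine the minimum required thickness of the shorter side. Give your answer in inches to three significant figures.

b ≈ 1.38 in

L_e = K·L = 0.7 × 116 = 81.20 in
Required I = P_cr·L_e²/(π²E) = 4.800×10^4 × 81.20² / (π² × 2.86×10^7) = 1.121 in⁴
Rectangle, weak axis: I_min = h·b³/12 with h = 5.17 in fixed  ⇒  b = (12I/h)^(1/3) = 1.38 in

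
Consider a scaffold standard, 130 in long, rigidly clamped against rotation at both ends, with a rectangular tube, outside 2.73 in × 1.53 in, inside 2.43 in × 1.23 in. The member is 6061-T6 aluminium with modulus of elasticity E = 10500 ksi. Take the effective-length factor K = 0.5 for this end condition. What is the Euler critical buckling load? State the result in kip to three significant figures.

Weak-axis I_min = (h_o·b_o³ − h_i·b_i³)/12 with b_o = 1.53, b_i = 1.230 in (shorter outer/inner sides).
I_min = (2.73×1.53³ − 2.430×1.230³)/12 = 0.4380 in⁴
Effective length L_e = K·L = 0.5 × 130 = 65.00 in
P_cr = π²EI / L_e² = π² × 10500×10³ × 0.4380 / 65.00² = 1.074×10^4 lb

P_cr ≈ 10.7 kip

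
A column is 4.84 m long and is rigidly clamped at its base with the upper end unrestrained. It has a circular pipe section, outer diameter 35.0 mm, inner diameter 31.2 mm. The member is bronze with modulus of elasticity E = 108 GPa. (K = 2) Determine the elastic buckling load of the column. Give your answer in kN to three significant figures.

d_o = 35.0 mm, d_i = 31.2 mm
I = π(d_o⁴ − d_i⁴)/64 = π(35.0⁴ − 31.20⁴)/64 = 2.715×10^4 mm⁴
I = 2.715×10^4 mm⁴ = 2.715×10^-8 m⁴
Effective length L_e = K·L = 2 × 4.84 = 9.680 m
P_cr = π²EI / L_e² = π² × 108×10⁹ × 2.715×10^-8 / 9.680² = 308.8 N

P_cr ≈ 0.309 kN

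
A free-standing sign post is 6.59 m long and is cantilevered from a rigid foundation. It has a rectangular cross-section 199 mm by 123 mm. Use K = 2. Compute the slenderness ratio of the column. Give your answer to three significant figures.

λ ≈ 371

For a rectangle r_min = b/√12 = 123/√12 = 35.51 mm
L_e = K·L = 2 × 6.59 m = 13.18 m = 13180 mm
λ = L_e / r_min = 13180 / 35.51 = 371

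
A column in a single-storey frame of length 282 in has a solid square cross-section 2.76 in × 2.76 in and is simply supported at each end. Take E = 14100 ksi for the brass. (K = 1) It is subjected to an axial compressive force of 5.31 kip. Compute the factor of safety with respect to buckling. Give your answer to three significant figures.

n ≈ 1.59

I = a⁴/12 = 2.76⁴/12 = 4.836 in⁴
Effective length L_e = K·L = 1 × 282 = 282.0 in
P_cr = π²EI / L_e² = π² × 14100×10³ × 4.836 / 282.0² = 8.462×10^3 lb
Factor of safety n = P_cr / P = 8.4621 / 5.31 = 1.59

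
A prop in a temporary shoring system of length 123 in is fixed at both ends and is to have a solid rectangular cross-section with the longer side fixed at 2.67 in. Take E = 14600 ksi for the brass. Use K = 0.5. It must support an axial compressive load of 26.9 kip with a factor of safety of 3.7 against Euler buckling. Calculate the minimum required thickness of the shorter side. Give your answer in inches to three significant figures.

b ≈ 2.27 in

Required P_cr = n·P = 3.7 × 26.9 = 99.53 kip
L_e = K·L = 0.5 × 123 = 61.50 in
Required I = P_cr·L_e²/(π²E) = 9.953×10^4 × 61.50² / (π² × 1.46×10^7) = 2.612 in⁴
Rectangle, weak axis: I_min = h·b³/12 with h = 2.67 in fixed  ⇒  b = (12I/h)^(1/3) = 2.27 in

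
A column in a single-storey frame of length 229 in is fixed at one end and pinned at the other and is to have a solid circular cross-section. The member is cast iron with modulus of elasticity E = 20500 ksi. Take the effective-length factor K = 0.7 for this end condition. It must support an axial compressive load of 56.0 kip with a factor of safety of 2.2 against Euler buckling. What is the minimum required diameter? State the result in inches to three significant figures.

d ≈ 4.23 in

Required P_cr = n·P = 2.2 × 56.0 = 123.2 kip
L_e = K·L = 0.7 × 229 = 160.3 in
Required I = P_cr·L_e²/(π²E) = 1.232×10^5 × 160.3² / (π² × 2.05×10^7) = 15.65 in⁴
Solid circle: I = πd⁴/64  ⇒  d = (64I/π)^(1/4) = (64×15.65/π)^(1/4) = 4.23 in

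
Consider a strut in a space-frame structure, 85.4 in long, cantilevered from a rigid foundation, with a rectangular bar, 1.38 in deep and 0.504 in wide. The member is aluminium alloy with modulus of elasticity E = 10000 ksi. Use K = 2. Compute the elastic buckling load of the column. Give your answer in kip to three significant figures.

Buckling occurs about the weak axis: I_min = h·b³/12 with b = 0.504 in (the shorter side).
I_min = 1.38×0.504³/12 = 1.472×10^-2 in⁴
Effective length L_e = K·L = 2 × 85.4 = 170.8 in
P_cr = π²EI / L_e² = π² × 10000×10³ × 1.472×10^-2 / 170.8² = 49.81 lb

P_cr ≈ 0.0498 kip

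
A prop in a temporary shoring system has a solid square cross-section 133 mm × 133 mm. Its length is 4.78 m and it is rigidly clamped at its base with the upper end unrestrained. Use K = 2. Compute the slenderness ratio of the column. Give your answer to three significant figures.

λ ≈ 249

I = a⁴/12 = 133⁴/12 = 2.608×10^7 mm⁴
A = 1.769×10^4 mm²;  r_min = √(I/A) = √(2.608×10^7/1.769×10^4) = 38.39 mm
L_e = K·L = 2 × 4.78 m = 9.560 m = 9560.0 mm
λ = L_e / r_min = 9560.0 / 38.39 = 249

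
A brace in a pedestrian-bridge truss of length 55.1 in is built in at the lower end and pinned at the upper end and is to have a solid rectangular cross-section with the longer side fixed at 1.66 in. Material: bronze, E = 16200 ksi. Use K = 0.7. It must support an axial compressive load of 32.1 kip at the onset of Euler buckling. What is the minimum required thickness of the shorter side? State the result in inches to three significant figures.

L_e = K·L = 0.7 × 55.1 = 38.57 in
Required I = P_cr·L_e²/(π²E) = 3.210×10^4 × 38.57² / (π² × 1.62×10^7) = 0.2987 in⁴
Rectangle, weak axis: I_min = h·b³/12 with h = 1.66 in fixed  ⇒  b = (12I/h)^(1/3) = 1.29 in

b ≈ 1.29 in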